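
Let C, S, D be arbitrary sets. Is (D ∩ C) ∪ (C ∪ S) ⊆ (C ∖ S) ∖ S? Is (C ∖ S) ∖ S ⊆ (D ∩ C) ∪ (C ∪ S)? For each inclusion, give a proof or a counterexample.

(⟹) This inclusion fails. Take C = ∅, S = {1}, D = ∅; then 1 ∈ (D ∩ C) ∪ (C ∪ S) but 1 ∉ (C ∖ S) ∖ S.

(⟸) Let x ∈ (C ∖ S) ∖ S. Then either x ∈ C and x ∉ S, D; or x ∈ C ∩ D and x ∉ S. In each case x ∈ (D ∩ C) ∪ (C ∪ S), so (C ∖ S) ∖ S ⊆ (D ∩ C) ∪ (C ∪ S).

Only the reverse inclusion holds.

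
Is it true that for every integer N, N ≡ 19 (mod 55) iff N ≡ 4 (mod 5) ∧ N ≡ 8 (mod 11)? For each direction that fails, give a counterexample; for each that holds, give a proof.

Both implications hold.

Converse. If N ≡ 4 (mod 5) and N ≡ 8 (mod 11), then by the Chinese remainder theorem N ≡ 19 (mod 55). This is exactly N ≡ 19 (mod 55).

Forward direction. Suppose N ≡ 19 (mod 55); write N = 55j + 19. Since 5 ∣ 55, reducing mod 5 gives N ≡ 19 ≡ 4 (mod 5); since 11 ∣ 55, reducing mod 11 gives N ≡ 19 ≡ 8 (mod 11).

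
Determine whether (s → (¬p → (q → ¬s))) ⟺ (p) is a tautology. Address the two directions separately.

(⇒) This fails. Under p = F, s = F, q = F, the left side is true but the right side is false.

(⇐) Assume the antecedent. If p is true, s → (¬p → (q → ¬s)) reduces to true regardless of the other variables. If p is false, the antecedent cannot hold. Either way s → (¬p → (q → ¬s)) holds.

The forward direction fails; the converse holds.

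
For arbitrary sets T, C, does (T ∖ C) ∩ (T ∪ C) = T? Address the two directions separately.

Only the forward inclusion holds.

(⟹) Let x ∈ (T ∖ C) ∩ (T ∪ C). Then x ∈ T and x ∉ C, from which x ∈ T.

(⟸) This inclusion fails. Take T = {1}, C = {1}; then 1 ∈ T but 1 ∉ (T ∖ C) ∩ (T ∪ C).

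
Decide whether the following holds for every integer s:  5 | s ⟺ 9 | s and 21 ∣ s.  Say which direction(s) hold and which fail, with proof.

Forward direction. This fails: take s = 5. Certainly 5 ∣ 5, but 9 ∤ 5.

Converse. This fails: take s = 63. Both 9 ∣ 63 and 21 ∣ 63, yet 63 is not a multiple of 5 (since 63 = 12·5 + 3), so 5 ∤ 63.

Both directions fail.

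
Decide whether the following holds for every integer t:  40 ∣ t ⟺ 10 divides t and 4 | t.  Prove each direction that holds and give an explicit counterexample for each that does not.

Only the forward implication holds.

(⟹) If 40 ∣ t, write t = 40q. Since 40 = 4·10, t = 10·(4q), so 10 ∣ t; and since 40 = 10·4, t = 4·(10q), so 4 ∣ t.

(⟸) This fails: take t = 20. Both 10 ∣ 20 and 4 ∣ 20, yet 20 is not a multiple of 40 (since 20 = 0·40 + 20), so 40 ∤ 20.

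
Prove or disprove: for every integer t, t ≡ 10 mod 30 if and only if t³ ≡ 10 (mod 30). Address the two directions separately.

Both directions hold.

Forward direction. Suppose t ≡ 10 mod 30. Write t = 30j + 10. Then (30j + 10)³ = 27000j³ + 27000j² + 9000j + 1000 = 30(900j³ + 900j² + 300j + 33) + 10, so t³ ≡ 10 (mod 30).

Converse. Suppose t³ ≡ 10 (mod 30). The only residue r in {0, …, 29} with r³ ≡ 10 (mod 30) is r = 10, so t ≡ 10 (mod 30).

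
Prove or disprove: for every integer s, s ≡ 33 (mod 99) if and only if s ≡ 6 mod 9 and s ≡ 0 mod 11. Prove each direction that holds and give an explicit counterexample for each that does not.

(⇒) Suppose s ≡ 33 (mod 99); write s = 99j + 33. Since 9 ∣ 99, reducing mod 9 gives s ≡ 33 ≡ 6 (mod 9); since 11 ∣ 99, reducing mod 11 gives s ≡ 33 ≡ 0 (mod 11).

(⇐) Conversely, if s ≡ 6 (mod 9) and s ≡ 0 (mod 11), then by the Chinese remainder theorem s ≡ 33 (mod 99). This is exactly s ≡ 33 (mod 99).

The biconditional holds.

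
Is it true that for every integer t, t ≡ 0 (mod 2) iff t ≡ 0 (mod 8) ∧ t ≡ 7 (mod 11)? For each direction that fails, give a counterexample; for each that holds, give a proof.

The forward direction fails; the converse holds.

Forward direction. This fails: t = 0 gives 0 ≡ 0 (mod 2) but 0 ≡ 0 (mod 11), so the conjunction on the right does not hold.

Converse. If t ≡ 0 (mod 8) and t ≡ 7 (mod 11), then by the Chinese remainder theorem t ≡ 40 (mod 88). Since 40 ≡ 0 (mod 2) and 2 ∣ 88, we get t ≡ 0 (mod 2).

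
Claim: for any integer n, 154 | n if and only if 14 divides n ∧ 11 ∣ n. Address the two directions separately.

Forward direction. If 154 ∣ n, write n = 154q. Since 154 = 11·14, n = 14·(11q), so 14 ∣ n; and since 154 = 14·11, n = 11·(14q), so 11 ∣ n.

Converse. Suppose 14 ∣ n and 11 ∣ n. Any common multiple of 14 and 11 is a multiple of their lcm; here gcd(14, 11) = 1, so lcm(14, 11) = 14·11 = 154, so 154 ∣ n.

Both directions hold; the statement is true.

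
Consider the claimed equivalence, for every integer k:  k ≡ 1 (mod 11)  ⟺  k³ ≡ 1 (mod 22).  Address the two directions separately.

Not equivalent: only (⇐) holds.

(→) This fails: take k = 12. Then 12 ≡ 1 (mod 11), but 12³ = 1728 ≡ 12 (mod 22), not 1.

(←) Conversely, the residues r modulo 22 with r³ ≡ 1 (mod 22) are exactly {1}, and each is ≡ 1 (mod 11).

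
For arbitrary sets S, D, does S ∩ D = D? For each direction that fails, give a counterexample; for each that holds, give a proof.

Only the forward inclusion holds.

(⟸) This inclusion fails. Take S = ∅, D = {1}; then 1 ∈ D but 1 ∉ S ∩ D.

(⟹) Let x ∈ S ∩ D. Then x ∈ S ∩ D, from which x ∈ D.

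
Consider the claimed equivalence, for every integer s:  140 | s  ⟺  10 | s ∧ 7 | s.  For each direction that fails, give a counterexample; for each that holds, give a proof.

(⟹) If 140 ∣ s, write s = 140q. Since 140 = 14·10, s = 10·(14q), so 10 ∣ s; and since 140 = 20·7, s = 7·(20q), so 7 ∣ s.

(⟸) This fails: take s = 70. Both 10 ∣ 70 and 7 ∣ 70, yet 70 is not a multiple of 140 (since 70 = 0·140 + 70), so 140 ∤ 70.

(⇒) holds; (⇐) fails.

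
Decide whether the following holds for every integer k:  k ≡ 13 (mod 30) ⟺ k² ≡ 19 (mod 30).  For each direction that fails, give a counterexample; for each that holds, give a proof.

(→) Suppose k ≡ 13 (mod 30). Write k = 30j + 13. Then (30j + 13)² = 900j² + 780j + 169 = 30(30j² + 26j + 5) + 19, so k² ≡ 19 (mod 30).

(←) This fails: take k = 7. Then 7² = 49 ≡ 19 (mod 30), yet 7 ≡ 7 (mod 30), not 13.

(⇒) holds; (⇐) fails.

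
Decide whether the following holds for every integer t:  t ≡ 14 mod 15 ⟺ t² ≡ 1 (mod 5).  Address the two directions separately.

[⇐] This fails: take t = 1. Then 1² = 1 ≡ 1 (mod 5), yet 1 ≡ 1 (mod 15), not 14.

[⇒] Suppose t ≡ 14 (mod 15). Then t² ≡ 14² = 196 (mod 15), and since 5 ∣ 15, also t² ≡ 1 (mod 5).

Only the forward direction holds.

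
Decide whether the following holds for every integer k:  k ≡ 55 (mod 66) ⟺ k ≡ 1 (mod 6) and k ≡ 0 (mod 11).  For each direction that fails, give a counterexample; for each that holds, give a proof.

(⟸) If k ≡ 1 (mod 6) and k ≡ 0 (mod 11), then by the Chinese remainder theorem k ≡ 55 (mod 66). This is exactly k ≡ 55 (mod 66).

(⟹) Suppose k ≡ 55 (mod 66); write k = 66j + 55. Since 6 ∣ 66, reducing mod 6 gives k ≡ 55 ≡ 1 (mod 6); since 11 ∣ 66, reducing mod 11 gives k ≡ 55 ≡ 0 (mod 11).

Both directions hold.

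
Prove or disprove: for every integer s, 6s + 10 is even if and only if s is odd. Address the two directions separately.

Forward direction. This fails: take s = 2. Then 6s + 10 = 22, which is even, yet s = 2 is even, not odd.

Converse. Suppose s is odd. Since 6 is even, 6s is even for every s, so 6s + 10 has the same parity as 10, which is even. Hence 6s + 10 is even.

Not equivalent: only (⇐) holds.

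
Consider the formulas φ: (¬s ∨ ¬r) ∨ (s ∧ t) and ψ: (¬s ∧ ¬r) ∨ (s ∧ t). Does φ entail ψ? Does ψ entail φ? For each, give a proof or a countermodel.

(⇐) Assume the antecedent. If r is true, the antecedent forces (r = T, s = T, t = T), and (¬s ∨ ¬r) ∨ (s ∧ t) holds there. If r is false, (¬s ∨ ¬r) ∨ (s ∧ t) reduces to true regardless of the other variables. Either way (¬s ∨ ¬r) ∨ (s ∧ t) holds.

(⇒) This fails. Under r = T, s = F, t = F, the left side is true but the right side is false.

Not equivalent: only (⇐) holds.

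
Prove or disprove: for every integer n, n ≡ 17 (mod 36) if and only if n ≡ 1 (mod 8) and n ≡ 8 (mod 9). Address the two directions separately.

(⇒) This fails: n = 53 gives 53 ≡ 17 (mod 36) but 53 ≡ 5 (mod 8), so the conjunction on the right does not hold.

(⇐) Conversely, if n ≡ 1 (mod 8) and n ≡ 8 (mod 9), then by the Chinese remainder theorem n ≡ 17 (mod 72). Since 17 ≡ 17 (mod 36) and 36 ∣ 72, we get n ≡ 17 (mod 36).

Only the converse holds.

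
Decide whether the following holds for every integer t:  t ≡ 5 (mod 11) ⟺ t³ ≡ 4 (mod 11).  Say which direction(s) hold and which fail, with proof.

Both directions hold.

Forward direction. Suppose t ≡ 5 (mod 11). Write t = 11j + 5. Then (11j + 5)³ = 1331j³ + 1815j² + 825j + 125 = 11(121j³ + 165j² + 75j + 11) + 4, so t³ ≡ 4 (mod 11).

Converse. For the converse, argue contrapositively. If t ≢ 5 (mod 11), then t is congruent to one of 0, 1, 2, 3, 4, 6, 7, 8, 9, 10 modulo 11, and these give t³ ≡ 0, 1, 8, 5, 9, 7, 2, 6, 3, 10 respectively — never 4.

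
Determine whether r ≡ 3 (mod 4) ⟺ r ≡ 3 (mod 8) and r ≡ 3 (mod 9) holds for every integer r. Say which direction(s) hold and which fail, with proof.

Not equivalent: only (⇐) holds.

[⇒] This fails: r = 35 gives 35 ≡ 3 (mod 4) but 35 ≡ 8 (mod 9), so the conjunction on the right does not hold.

[⇐] Conversely, if r ≡ 3 (mod 8) and r ≡ 3 (mod 9), then by the Chinese remainder theorem r ≡ 3 (mod 72). Since 3 ≡ 3 (mod 4) and 4 ∣ 72, we get r ≡ 3 (mod 4).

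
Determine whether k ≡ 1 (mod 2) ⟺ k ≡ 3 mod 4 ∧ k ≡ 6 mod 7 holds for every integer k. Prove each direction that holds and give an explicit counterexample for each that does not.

(→) This fails: k = 1 gives 1 ≡ 1 (mod 2) but 1 ≡ 1 (mod 4), so the conjunction on the right does not hold.

(←) Conversely, if k ≡ 3 (mod 4) and k ≡ 6 (mod 7), then by the Chinese remainder theorem k ≡ 27 (mod 28). Since 27 ≡ 1 (mod 2) and 2 ∣ 28, we get k ≡ 1 (mod 2).

Only the converse holds.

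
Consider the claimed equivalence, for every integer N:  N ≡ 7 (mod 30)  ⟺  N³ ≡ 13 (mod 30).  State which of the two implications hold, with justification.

Both implications hold.

(←) Suppose N³ ≡ 13 (mod 30). The only residue r in {0, …, 29} with r³ ≡ 13 (mod 30) is r = 7, so N ≡ 7 (mod 30).

(→) Suppose N ≡ 7 (mod 30). Write N = 30j + 7. Then (30j + 7)³ = 27000j³ + 18900j² + 4410j + 343 = 30(900j³ + 630j² + 147j + 11) + 13, so N³ ≡ 13 (mod 30).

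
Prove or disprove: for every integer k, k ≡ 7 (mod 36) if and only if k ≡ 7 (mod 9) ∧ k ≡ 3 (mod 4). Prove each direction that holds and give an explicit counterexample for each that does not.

The biconditional holds.

(⇐) If k ≡ 7 (mod 9) and k ≡ 3 (mod 4), then by the Chinese remainder theorem k ≡ 7 (mod 36). This is exactly k ≡ 7 (mod 36).

(⇒) Suppose k ≡ 7 (mod 36); write k = 36j + 7. Since 9 ∣ 36, reducing mod 9 gives k ≡ 7 (mod 9); since 4 ∣ 36, reducing mod 4 gives k ≡ 7 ≡ 3 (mod 4).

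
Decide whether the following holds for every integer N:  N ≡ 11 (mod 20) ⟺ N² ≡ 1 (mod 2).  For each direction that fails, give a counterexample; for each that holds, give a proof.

(⟹) Suppose N ≡ 11 (mod 20). Then N² ≡ 11² = 121 (mod 20), and since 2 ∣ 20, also N² ≡ 1 (mod 2).

(⟸) This fails: take N = 1. Then 1² = 1 ≡ 1 (mod 2), yet 1 ≡ 1 (mod 20), not 11.

The forward direction holds; the converse fails.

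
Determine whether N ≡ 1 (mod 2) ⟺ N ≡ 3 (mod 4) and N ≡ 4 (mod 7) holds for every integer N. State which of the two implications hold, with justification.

(⇒) fails; (⇐) holds.

(⟹) This fails: N = 1 gives 1 ≡ 1 (mod 2) but 1 ≡ 1 (mod 4), so the conjunction on the right does not hold.

(⟸) Conversely, if N ≡ 3 (mod 4) and N ≡ 4 (mod 7), then by the Chinese remainder theorem N ≡ 11 (mod 28). Since 11 ≡ 1 (mod 2) and 2 ∣ 28, we get N ≡ 1 (mod 2).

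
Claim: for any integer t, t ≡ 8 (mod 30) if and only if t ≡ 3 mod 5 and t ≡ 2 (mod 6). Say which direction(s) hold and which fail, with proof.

[⇒] Suppose t ≡ 8 (mod 30); write t = 30j + 8. Since 5 ∣ 30, reducing mod 5 gives t ≡ 8 ≡ 3 (mod 5); since 6 ∣ 30, reducing mod 6 gives t ≡ 8 ≡ 2 (mod 6).

[⇐] Conversely, if t ≡ 3 (mod 5) and t ≡ 2 (mod 6), then by the Chinese remainder theorem t ≡ 8 (mod 30). This is exactly t ≡ 8 (mod 30).

Both directions hold; the statement is true.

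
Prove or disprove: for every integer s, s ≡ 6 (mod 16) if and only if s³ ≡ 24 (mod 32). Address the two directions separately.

Forward direction. Suppose s ≡ 6 (mod 16). Working modulo 32, s ∈ {6, 22}; for each such r, r³ ≡ 24 (mod 32).

Converse. This fails: take s = 14. Then 14³ = 2744 ≡ 24 (mod 32), yet 14 ≡ 14 (mod 16), not 6.

Only the forward direction holds.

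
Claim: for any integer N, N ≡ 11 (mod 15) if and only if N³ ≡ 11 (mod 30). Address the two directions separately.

Only the reverse direction holds.

[⇒] This fails: take N = 26. Then 26 ≡ 11 (mod 15), but 26³ = 17576 ≡ 26 (mod 30), not 11.

[⇐] Conversely, the residues r modulo 30 with r³ ≡ 11 (mod 30) are exactly {11}, and each is ≡ 11 (mod 15).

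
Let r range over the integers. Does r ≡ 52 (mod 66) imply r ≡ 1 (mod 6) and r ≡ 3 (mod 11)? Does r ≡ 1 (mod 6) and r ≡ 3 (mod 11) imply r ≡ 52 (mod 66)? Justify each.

(⇒) fails and (⇐) fails.

[⇒] This fails: r = 52 gives 52 ≡ 52 (mod 66) but 52 ≡ 4 (mod 6), so the conjunction on the right does not hold.

[⇐] This fails: r = 25 satisfies both congruences on the right (25 ≡ 1 mod 6 and 25 ≡ 3 mod 11) yet 25 ≡ 25 (mod 66), not 52.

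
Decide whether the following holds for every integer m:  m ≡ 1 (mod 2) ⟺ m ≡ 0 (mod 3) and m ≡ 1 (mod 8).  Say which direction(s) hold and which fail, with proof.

Forward direction. This fails: m = 1 gives 1 ≡ 1 (mod 2) but 1 ≡ 1 (mod 3), so the conjunction on the right does not hold.

Converse. If m ≡ 0 (mod 3) and m ≡ 1 (mod 8), then by the Chinese remainder theorem m ≡ 9 (mod 24). Since 9 ≡ 1 (mod 2) and 2 ∣ 24, we get m ≡ 1 (mod 2).

Only the converse holds.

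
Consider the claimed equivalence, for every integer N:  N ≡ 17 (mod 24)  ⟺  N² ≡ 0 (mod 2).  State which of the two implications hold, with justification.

(⇒) This fails: take N = 17. Then 17 ≡ 17 (mod 24), but 17² = 289 ≡ 1 (mod 2), not 0.

(⇐) This fails: take N = 0. Then 0² = 0 ≡ 0 (mod 2), yet 0 ≡ 0 (mod 24), not 17.

Neither direction holds.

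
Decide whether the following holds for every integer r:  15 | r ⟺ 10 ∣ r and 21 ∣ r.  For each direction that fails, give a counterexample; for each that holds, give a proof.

The forward direction fails; the converse holds.

(⟹) This fails: take r = 15. Certainly 15 ∣ 15, but 10 ∤ 15.

(⟸) Suppose 10 ∣ r and 21 ∣ r. Any common multiple of 10 and 21 is a multiple of their lcm; here gcd(10, 21) = 1, so lcm(10, 21) = 10·21 = 210, so 210 ∣ r. Since 15 ∣ 210, it follows that 15 ∣ r.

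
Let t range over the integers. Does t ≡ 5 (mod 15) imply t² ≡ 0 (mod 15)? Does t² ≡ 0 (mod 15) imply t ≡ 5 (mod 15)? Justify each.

(→) This fails: take t = 5. Then 5 ≡ 5 (mod 15), but 5² = 25 ≡ 10 (mod 15), not 0.

(←) This fails: take t = 0. Then 0² = 0 ≡ 0 (mod 15), yet 0 ≡ 0 (mod 15), not 5.

(⇒) fails and (⇐) fails.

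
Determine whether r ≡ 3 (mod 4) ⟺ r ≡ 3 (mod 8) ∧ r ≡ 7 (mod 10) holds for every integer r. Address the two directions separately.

(⟹) This fails: r = 3 gives 3 ≡ 3 (mod 4) but 3 ≡ 3 (mod 10), so the conjunction on the right does not hold.

(⟸) Conversely, if r ≡ 3 (mod 8) and r ≡ 7 (mod 10), then by the Chinese remainder theorem r ≡ 27 (mod 40). Since 27 ≡ 3 (mod 4) and 4 ∣ 40, we get r ≡ 3 (mod 4).

Only the reverse direction holds.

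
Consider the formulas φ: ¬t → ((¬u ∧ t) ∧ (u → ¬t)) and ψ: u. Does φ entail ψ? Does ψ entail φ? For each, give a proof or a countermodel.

(⇒) This fails. Under u = F, t = T, the left side is true but the right side is false.

(⇐) This fails. Under u = T, t = F, the left side is false but the right side is true.

(⇒) fails and (⇐) fails.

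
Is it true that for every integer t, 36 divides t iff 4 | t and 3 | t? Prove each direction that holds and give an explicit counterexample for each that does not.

(→) If 36 ∣ t, write t = 36q. Since 36 = 9·4, t = 4·(9q), so 4 ∣ t; and since 36 = 12·3, t = 3·(12q), so 3 ∣ t.

(←) This fails: take t = 12. Both 4 ∣ 12 and 3 ∣ 12, yet 12 is not a multiple of 36 (since 12 = 0·36 + 12), so 36 ∤ 12.

Not equivalent: only (⇒) holds.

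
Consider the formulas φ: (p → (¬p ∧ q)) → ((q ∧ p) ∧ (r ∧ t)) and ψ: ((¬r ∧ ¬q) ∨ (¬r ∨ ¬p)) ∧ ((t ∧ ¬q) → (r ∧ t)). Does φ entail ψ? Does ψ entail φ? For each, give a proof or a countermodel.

(⇒) fails and (⇐) fails.

(→) This fails. Under t = T, q = F, p = T, r = F, the left side is true but the right side is false.

(←) This fails. Under t = F, q = F, p = F, r = F, the left side is false but the right side is true.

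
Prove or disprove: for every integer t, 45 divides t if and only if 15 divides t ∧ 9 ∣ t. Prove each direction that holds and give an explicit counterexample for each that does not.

Both directions hold.

[⇐] Suppose 15 ∣ t and 9 ∣ t. Any common multiple of 15 and 9 is a multiple of their lcm; here lcm(15, 9) = 15·9/gcd(15, 9) = 135/3 = 45, so 45 ∣ t.

[⇒] If 45 ∣ t, write t = 45q. Since 45 = 3·15, t = 15·(3q), so 15 ∣ t; and since 45 = 5·9, t = 9·(5q), so 9 ∣ t.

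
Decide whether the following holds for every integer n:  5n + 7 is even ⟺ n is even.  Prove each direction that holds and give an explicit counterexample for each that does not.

(⇒) fails and (⇐) fails.

[⇒] This fails: n = 3 gives 5n + 7 = 22, which is even, but 3 is odd, not even.

[⇐] This also fails: n = 0 is even, but 5n + 7 = 7 is odd, not even.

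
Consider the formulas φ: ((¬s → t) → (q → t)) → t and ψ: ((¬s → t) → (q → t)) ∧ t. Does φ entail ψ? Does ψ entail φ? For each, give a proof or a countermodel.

(⇐) Assume the antecedent. If s is true, the antecedent forces (s = T, t = T, q = F) or (s = T, t = T, q = T), and ((¬s → t) → (q → t)) → t holds there. If s is false, the antecedent forces (s = F, t = T, q = F) or (s = F, t = T, q = T), and ((¬s → t) → (q → t)) → t holds there. Either way ((¬s → t) → (q → t)) → t holds.

(⇒) This fails. Under s = T, t = F, q = T, the left side is true but the right side is false.

Not equivalent: only (⇐) holds.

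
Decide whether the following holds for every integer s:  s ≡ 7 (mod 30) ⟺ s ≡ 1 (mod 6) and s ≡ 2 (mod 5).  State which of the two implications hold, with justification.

(⟹) Suppose s ≡ 7 (mod 30); write s = 30j + 7. Since 6 ∣ 30, reducing mod 6 gives s ≡ 7 ≡ 1 (mod 6); since 5 ∣ 30, reducing mod 5 gives s ≡ 7 ≡ 2 (mod 5).

(⟸) Conversely, if s ≡ 1 (mod 6) and s ≡ 2 (mod 5), then by the Chinese remainder theorem s ≡ 7 (mod 30). This is exactly s ≡ 7 (mod 30).

The biconditional holds.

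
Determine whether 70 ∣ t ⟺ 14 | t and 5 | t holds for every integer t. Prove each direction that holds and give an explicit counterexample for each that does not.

The biconditional holds.

Forward direction. If 70 ∣ t, write t = 70q. Since 70 = 5·14, t = 14·(5q), so 14 ∣ t; and since 70 = 14·5, t = 5·(14q), so 5 ∣ t.

Converse. Suppose 14 ∣ t and 5 ∣ t. Any common multiple of 14 and 5 is a multiple of their lcm; here gcd(14, 5) = 1, so lcm(14, 5) = 14·5 = 70, so 70 ∣ t.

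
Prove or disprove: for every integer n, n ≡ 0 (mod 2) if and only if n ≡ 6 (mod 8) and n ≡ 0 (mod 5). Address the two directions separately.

(⇒) This fails: n = 0 gives 0 ≡ 0 (mod 2) but 0 ≡ 0 (mod 8), so the conjunction on the right does not hold.

(⇐) Conversely, if n ≡ 6 (mod 8) and n ≡ 0 (mod 5), then by the Chinese remainder theorem n ≡ 30 (mod 40). Since 30 ≡ 0 (mod 2) and 2 ∣ 40, we get n ≡ 0 (mod 2).

The forward direction fails; the converse holds.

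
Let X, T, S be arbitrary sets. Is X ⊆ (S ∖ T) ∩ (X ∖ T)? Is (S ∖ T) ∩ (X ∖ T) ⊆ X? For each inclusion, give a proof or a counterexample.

(⟹) This inclusion fails. Take X = {1}, T = ∅, S = ∅; then 1 ∈ X but 1 ∉ (S ∖ T) ∩ (X ∖ T).

(⟸) Let x ∈ (S ∖ T) ∩ (X ∖ T). Then x ∈ X ∩ S and x ∉ T, from which x ∈ X.

(⊆) fails; (⊇) holds.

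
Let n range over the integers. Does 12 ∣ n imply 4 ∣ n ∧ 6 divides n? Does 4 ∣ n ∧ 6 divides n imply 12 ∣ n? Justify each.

Both directions hold; the statement is true.

Converse. Suppose 4 ∣ n and 6 ∣ n. Any common multiple of 4 and 6 is a multiple of their lcm; here lcm(4, 6) = 4·6/gcd(4, 6) = 24/2 = 12, so 12 ∣ n.

Forward direction. If 12 ∣ n, write n = 12q. Since 12 = 3·4, n = 4·(3q), so 4 ∣ n; and since 12 = 2·6, n = 6·(2q), so 6 ∣ n.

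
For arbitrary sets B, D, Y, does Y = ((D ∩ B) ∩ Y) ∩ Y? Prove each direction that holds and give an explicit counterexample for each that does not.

(⟹) This inclusion fails. Take B = ∅, D = ∅, Y = {1}; then 1 ∈ Y but 1 ∉ ((D ∩ B) ∩ Y) ∩ Y.

(⟸) Let x ∈ ((D ∩ B) ∩ Y) ∩ Y. Then x ∈ B ∩ D ∩ Y, from which x ∈ Y.

Only the reverse inclusion holds.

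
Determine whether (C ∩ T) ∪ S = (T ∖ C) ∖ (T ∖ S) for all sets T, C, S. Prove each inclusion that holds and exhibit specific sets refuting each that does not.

The sets are not equal: only the reverse inclusion holds.

Reverse inclusion. Let x ∈ (T ∖ C) ∖ (T ∖ S). Then x ∈ T ∩ S and x ∉ C, from which x ∈ (C ∩ T) ∪ S.

Forward inclusion. This inclusion fails. Take T = {1}, C = {1}, S = ∅; then 1 ∈ (C ∩ T) ∪ S but 1 ∉ (T ∖ C) ∖ (T ∖ S).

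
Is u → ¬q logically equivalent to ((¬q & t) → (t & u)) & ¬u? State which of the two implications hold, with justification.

Only the converse holds.

Forward direction. This fails. Under q = F, u = T, t = F, the left side is true but the right side is false.

Converse. Assume the antecedent. If q is true, the antecedent forces (q = T, u = F, t = F) or (q = T, u = F, t = T), and u → ¬q holds there. If q is false, u → ¬q reduces to true regardless of the other variables. Either way u → ¬q holds.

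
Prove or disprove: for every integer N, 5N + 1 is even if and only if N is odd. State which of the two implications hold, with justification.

The biconditional holds.

[⇒] Suppose 5N + 1 is even. Since 5 is odd, 5N and N have the same parity, so 5N + 1 ≡ N + 1 (mod 2). As 1 is odd, 5N + 1 is even exactly when N is odd. Thus N is odd.

[⇐] Conversely, suppose N is odd; write N = 2j + 1. Then 5N + 1 = 5·(2j + 1) + 1 = 2·5j + 6, which is even.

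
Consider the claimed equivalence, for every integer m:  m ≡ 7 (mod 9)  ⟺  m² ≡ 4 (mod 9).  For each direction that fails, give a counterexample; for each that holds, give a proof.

[⇒] Suppose m ≡ 7 (mod 9). Write m = 9j + 7. Then (9j + 7)² = 81j² + 126j + 49 = 9(9j² + 14j + 5) + 4, so m² ≡ 4 (mod 9).

[⇐] This fails: take m = 2. Then 2² = 4 ≡ 4 (mod 9), yet 2 ≡ 2 (mod 9), not 7.

(⇒) holds; (⇐) fails.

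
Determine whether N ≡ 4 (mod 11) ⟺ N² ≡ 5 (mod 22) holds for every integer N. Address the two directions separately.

(⇒) This fails: take N = 4. Then 4 ≡ 4 (mod 11), but 4² = 16 ≡ 16 (mod 22), not 5.

(⇐) This fails: take N = 7. Then 7² = 49 ≡ 5 (mod 22), yet 7 ≡ 7 (mod 11), not 4.

(⇒) fails and (⇐) fails.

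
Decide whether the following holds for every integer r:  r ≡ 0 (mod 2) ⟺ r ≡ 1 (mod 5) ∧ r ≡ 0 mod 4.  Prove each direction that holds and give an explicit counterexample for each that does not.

(→) This fails: r = 0 gives 0 ≡ 0 (mod 2) but 0 ≡ 0 (mod 5), so the conjunction on the right does not hold.

(←) Conversely, if r ≡ 1 (mod 5) and r ≡ 0 (mod 4), then by the Chinese remainder theorem r ≡ 16 (mod 20). Since 16 ≡ 0 (mod 2) and 2 ∣ 20, we get r ≡ 0 (mod 2).

The forward direction fails; the converse holds.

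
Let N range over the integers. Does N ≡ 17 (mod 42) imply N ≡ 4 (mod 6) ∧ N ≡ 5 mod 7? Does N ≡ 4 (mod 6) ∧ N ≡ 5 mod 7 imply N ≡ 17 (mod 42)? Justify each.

[⇒] This fails: N = 17 gives 17 ≡ 17 (mod 42) but 17 ≡ 5 (mod 6), so the conjunction on the right does not hold.

[⇐] This fails: N = 40 satisfies both congruences on the right (40 ≡ 4 mod 6 and 40 ≡ 5 mod 7) yet 40 ≡ 40 (mod 42), not 17.

(⇒) fails and (⇐) fails.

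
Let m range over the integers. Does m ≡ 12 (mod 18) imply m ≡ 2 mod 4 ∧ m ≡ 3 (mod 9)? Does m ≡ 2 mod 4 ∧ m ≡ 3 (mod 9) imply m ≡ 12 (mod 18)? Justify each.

(⟹) This fails: m = 12 gives 12 ≡ 12 (mod 18) but 12 ≡ 0 (mod 4), so the conjunction on the right does not hold.

(⟸) Conversely, if m ≡ 2 (mod 4) and m ≡ 3 (mod 9), then by the Chinese remainder theorem m ≡ 30 (mod 36). Since 30 ≡ 12 (mod 18) and 18 ∣ 36, we get m ≡ 12 (mod 18).

Not equivalent: only (⇐) holds.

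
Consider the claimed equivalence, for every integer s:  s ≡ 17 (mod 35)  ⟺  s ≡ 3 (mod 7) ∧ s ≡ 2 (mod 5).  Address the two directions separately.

Equivalent; both directions hold.

(⇒) Suppose s ≡ 17 (mod 35); write s = 35j + 17. Since 7 ∣ 35, reducing mod 7 gives s ≡ 17 ≡ 3 (mod 7); since 5 ∣ 35, reducing mod 5 gives s ≡ 17 ≡ 2 (mod 5).

(⇐) Conversely, if s ≡ 3 (mod 7) and s ≡ 2 (mod 5), then by the Chinese remainder theorem s ≡ 17 (mod 35). This is exactly s ≡ 17 (mod 35).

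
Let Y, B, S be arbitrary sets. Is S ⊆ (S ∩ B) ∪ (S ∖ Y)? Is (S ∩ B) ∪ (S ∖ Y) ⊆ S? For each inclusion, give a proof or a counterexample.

(⊆) fails; (⊇) holds.

Forward inclusion. This inclusion fails. Take Y = {1}, B = ∅, S = {1}; then 1 ∈ S but 1 ∉ (S ∩ B) ∪ (S ∖ Y).

Reverse inclusion. Let x ∈ (S ∩ B) ∪ (S ∖ Y). Then either x ∈ S and x ∉ Y, B; or x ∈ B ∩ S and x ∉ Y; or x ∈ Y ∩ B ∩ S. In each case x ∈ S, so (S ∩ B) ∪ (S ∖ Y) ⊆ S.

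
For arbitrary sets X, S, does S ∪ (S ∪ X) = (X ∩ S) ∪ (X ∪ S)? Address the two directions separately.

The two sets are equal.

(⊆) Let x ∈ S ∪ (S ∪ X). Then either x ∈ X and x ∉ S; or x ∈ S and x ∉ X; or x ∈ X ∩ S. In each case x ∈ (X ∩ S) ∪ (X ∪ S), so S ∪ (S ∪ X) ⊆ (X ∩ S) ∪ (X ∪ S).

(⊇) Let x ∈ (X ∩ S) ∪ (X ∪ S). Then either x ∈ X and x ∉ S; or x ∈ S and x ∉ X; or x ∈ X ∩ S. In each case x ∈ S ∪ (S ∪ X), so (X ∩ S) ∪ (X ∪ S) ⊆ S ∪ (S ∪ X).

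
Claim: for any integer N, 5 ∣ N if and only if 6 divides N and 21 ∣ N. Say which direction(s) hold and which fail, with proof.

Forward direction. This fails: take N = 5. Certainly 5 ∣ 5, but 6 ∤ 5.

Converse. This fails: take N = 42. Both 6 ∣ 42 and 21 ∣ 42, yet 42 is not a multiple of 5 (since 42 = 8·5 + 2), so 5 ∤ 42.

Neither implication holds.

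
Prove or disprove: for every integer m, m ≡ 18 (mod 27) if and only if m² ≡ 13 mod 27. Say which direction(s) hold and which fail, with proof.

Both directions fail.

Forward direction. This fails: take m = 18. Then 18 ≡ 18 (mod 27), but 18² = 324 ≡ 0 (mod 27), not 13.

Converse. This fails: take m = 11. Then 11² = 121 ≡ 13 (mod 27), yet 11 ≡ 11 (mod 27), not 18.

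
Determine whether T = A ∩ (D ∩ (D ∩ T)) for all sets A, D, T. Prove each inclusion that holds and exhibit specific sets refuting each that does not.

(⊇) Let x ∈ A ∩ (D ∩ (D ∩ T)). Then x ∈ A ∩ D ∩ T, from which x ∈ T.

(⊆) This inclusion fails. Take A = ∅, D = ∅, T = {1}; then 1 ∈ T but 1 ∉ A ∩ (D ∩ (D ∩ T)).

Only the reverse inclusion holds.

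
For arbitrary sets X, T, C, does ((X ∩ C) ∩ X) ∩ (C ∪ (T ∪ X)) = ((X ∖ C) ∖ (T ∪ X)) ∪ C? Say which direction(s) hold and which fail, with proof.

(⟹) Let x ∈ ((X ∩ C) ∩ X) ∩ (C ∪ (T ∪ X)). Then either x ∈ X ∩ C and x ∉ T; or x ∈ X ∩ T ∩ C. In each case x ∈ ((X ∖ C) ∖ (T ∪ X)) ∪ C, so ((X ∩ C) ∩ X) ∩ (C ∪ (T ∪ X)) ⊆ ((X ∖ C) ∖ (T ∪ X)) ∪ C.

(⟸) This inclusion fails. Take X = ∅, T = ∅, C = {1}; then 1 ∈ ((X ∖ C) ∖ (T ∪ X)) ∪ C but 1 ∉ ((X ∩ C) ∩ X) ∩ (C ∪ (T ∪ X)).

The sets are not equal: only the forward inclusion holds.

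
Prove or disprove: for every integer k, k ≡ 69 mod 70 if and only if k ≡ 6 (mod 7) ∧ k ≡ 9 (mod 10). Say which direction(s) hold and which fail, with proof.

Equivalent; both directions hold.

(→) Suppose k ≡ 69 (mod 70); write k = 70j + 69. Since 7 ∣ 70, reducing mod 7 gives k ≡ 69 ≡ 6 (mod 7); since 10 ∣ 70, reducing mod 10 gives k ≡ 69 ≡ 9 (mod 10).

(←) Conversely, if k ≡ 6 (mod 7) and k ≡ 9 (mod 10), then by the Chinese remainder theorem k ≡ 69 (mod 70). This is exactly k ≡ 69 (mod 70).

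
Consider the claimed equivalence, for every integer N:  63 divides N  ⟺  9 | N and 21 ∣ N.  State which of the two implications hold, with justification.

Both directions hold.

(←) Suppose 9 ∣ N and 21 ∣ N. Any common multiple of 9 and 21 is a multiple of their lcm; here lcm(9, 21) = 9·21/gcd(9, 21) = 189/3 = 63, so 63 ∣ N.

(→) If 63 ∣ N, write N = 63q. Since 63 = 7·9, N = 9·(7q), so 9 ∣ N; and since 63 = 3·21, N = 21·(3q), so 21 ∣ N.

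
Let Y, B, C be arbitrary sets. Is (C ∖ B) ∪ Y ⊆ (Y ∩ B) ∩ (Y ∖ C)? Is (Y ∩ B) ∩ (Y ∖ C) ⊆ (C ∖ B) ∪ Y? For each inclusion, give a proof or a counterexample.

Only the reverse inclusion holds.

(⊇) Let x ∈ (Y ∩ B) ∩ (Y ∖ C). Then x ∈ Y ∩ B and x ∉ C, from which x ∈ (C ∖ B) ∪ Y.

(⊆) This inclusion fails. Take Y = {1}, B = ∅, C = ∅; then 1 ∈ (C ∖ B) ∪ Y but 1 ∉ (Y ∩ B) ∩ (Y ∖ C).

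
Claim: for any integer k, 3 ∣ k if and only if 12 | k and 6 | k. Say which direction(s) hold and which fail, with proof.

(⇒) fails; (⇐) holds.

Forward direction. This fails: take k = 3. Certainly 3 ∣ 3, but 12 ∤ 3.

Converse. Suppose 12 ∣ k and 6 ∣ k. Any common multiple of 12 and 6 is a multiple of their lcm; here lcm(12, 6) = 12·6/gcd(12, 6) = 72/6 = 12, so 12 ∣ k. Since 3 ∣ 12, it follows that 3 ∣ k.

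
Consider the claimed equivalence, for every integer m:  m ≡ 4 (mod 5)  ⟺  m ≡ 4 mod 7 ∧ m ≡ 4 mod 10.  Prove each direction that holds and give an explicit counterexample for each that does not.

Forward direction. This fails: m = 64 gives 64 ≡ 4 (mod 5) but 64 ≡ 1 (mod 7), so the conjunction on the right does not hold.

Converse. If m ≡ 4 (mod 7) and m ≡ 4 (mod 10), then by the Chinese remainder theorem m ≡ 4 (mod 70). Since 4 ≡ 4 (mod 5) and 5 ∣ 70, we get m ≡ 4 (mod 5).

Not equivalent: only (⇐) holds.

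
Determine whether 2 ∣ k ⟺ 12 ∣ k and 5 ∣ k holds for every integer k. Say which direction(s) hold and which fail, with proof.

(⇒) This fails: take k = 2. Certainly 2 ∣ 2, but 12 ∤ 2.

(⇐) Suppose 12 ∣ k and 5 ∣ k. Any common multiple of 12 and 5 is a multiple of their lcm; here gcd(12, 5) = 1, so lcm(12, 5) = 12·5 = 60, so 60 ∣ k. Since 2 ∣ 60, it follows that 2 ∣ k.

Only the reverse direction holds.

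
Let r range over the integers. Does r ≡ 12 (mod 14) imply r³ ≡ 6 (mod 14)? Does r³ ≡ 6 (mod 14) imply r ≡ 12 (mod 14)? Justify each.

[⇒] Suppose r ≡ 12 (mod 14). Write r = 14j + 12. Then (14j + 12)³ = 2744j³ + 7056j² + 6048j + 1728 = 14(196j³ + 504j² + 432j + 123) + 6, so r³ ≡ 6 (mod 14).

[⇐] This fails: take r = 6. Then 6³ = 216 ≡ 6 (mod 14), yet 6 ≡ 6 (mod 14), not 12.

Only the forward direction holds.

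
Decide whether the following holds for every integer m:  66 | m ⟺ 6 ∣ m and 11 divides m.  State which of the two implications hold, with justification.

The biconditional holds.

(⇐) Suppose 6 ∣ m and 11 ∣ m. Any common multiple of 6 and 11 is a multiple of their lcm; here gcd(6, 11) = 1, so lcm(6, 11) = 6·11 = 66, so 66 ∣ m.

(⇒) If 66 ∣ m, write m = 66q. Since 66 = 11·6, m = 6·(11q), so 6 ∣ m; and since 66 = 6·11, m = 11·(6q), so 11 ∣ m.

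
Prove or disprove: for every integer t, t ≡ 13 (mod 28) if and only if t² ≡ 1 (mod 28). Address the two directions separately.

(←) This fails: take t = 1. Then 1² = 1 ≡ 1 (mod 28), yet 1 ≡ 1 (mod 28), not 13.

(→) Suppose t ≡ 13 (mod 28). Write t = 28j + 13. Then (28j + 13)² = 784j² + 728j + 169 = 28(28j² + 26j + 6) + 1, so t² ≡ 1 (mod 28).

(⇒) holds; (⇐) fails.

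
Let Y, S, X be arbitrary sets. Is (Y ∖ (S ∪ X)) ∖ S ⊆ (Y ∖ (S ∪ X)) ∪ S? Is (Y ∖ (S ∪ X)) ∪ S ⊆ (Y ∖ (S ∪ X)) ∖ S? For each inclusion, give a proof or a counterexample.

Only the forward inclusion holds.

(⊇) This inclusion fails. Take Y = ∅, S = {1}, X = ∅; then 1 ∈ (Y ∖ (S ∪ X)) ∪ S but 1 ∉ (Y ∖ (S ∪ X)) ∖ S.

(⊆) Let x ∈ (Y ∖ (S ∪ X)) ∖ S. Then x ∈ Y and x ∉ S, X, from which x ∈ (Y ∖ (S ∪ X)) ∪ S.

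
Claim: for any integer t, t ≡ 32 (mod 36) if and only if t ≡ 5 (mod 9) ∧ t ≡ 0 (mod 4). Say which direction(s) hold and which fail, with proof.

Forward direction. Suppose t ≡ 32 (mod 36); write t = 36j + 32. Since 9 ∣ 36, reducing mod 9 gives t ≡ 32 ≡ 5 (mod 9); since 4 ∣ 36, reducing mod 4 gives t ≡ 32 ≡ 0 (mod 4).

Converse. If t ≡ 5 (mod 9) and t ≡ 0 (mod 4), then by the Chinese remainder theorem t ≡ 32 (mod 36). This is exactly t ≡ 32 (mod 36).

Both implications hold.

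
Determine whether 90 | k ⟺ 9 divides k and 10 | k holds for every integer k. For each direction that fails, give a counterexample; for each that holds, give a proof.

Forward direction. If 90 ∣ k, write k = 90q. Since 90 = 10·9, k = 9·(10q), so 9 ∣ k; and since 90 = 9·10, k = 10·(9q), so 10 ∣ k.

Converse. Suppose 9 ∣ k and 10 ∣ k. Any common multiple of 9 and 10 is a multiple of their lcm; here gcd(9, 10) = 1, so lcm(9, 10) = 9·10 = 90, so 90 ∣ k.

Both implications hold.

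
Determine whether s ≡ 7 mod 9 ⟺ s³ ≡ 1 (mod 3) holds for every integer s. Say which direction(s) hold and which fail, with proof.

Converse. This fails: take s = 1. Then 1³ = 1 ≡ 1 (mod 3), yet 1 ≡ 1 (mod 9), not 7.

Forward direction. Suppose s ≡ 7 (mod 9). Then s³ ≡ 7³ = 343 (mod 9), and since 3 ∣ 9, also s³ ≡ 1 (mod 3).

Only the forward implication holds.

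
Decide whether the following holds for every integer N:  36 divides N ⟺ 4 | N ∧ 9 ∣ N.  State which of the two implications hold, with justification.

[⇒] If 36 ∣ N, write N = 36q. Since 36 = 9·4, N = 4·(9q), so 4 ∣ N; and since 36 = 4·9, N = 9·(4q), so 9 ∣ N.

[⇐] Suppose 4 ∣ N and 9 ∣ N. Any common multiple of 4 and 9 is a multiple of their lcm; here gcd(4, 9) = 1, so lcm(4, 9) = 4·9 = 36, so 36 ∣ N.

Equivalent; both directions hold.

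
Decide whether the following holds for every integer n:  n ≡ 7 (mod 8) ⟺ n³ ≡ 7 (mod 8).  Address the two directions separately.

[⇒] Suppose n ≡ 7 (mod 8). Write n = 8j + 7. Then (8j + 7)³ = 512j³ + 1344j² + 1176j + 343 = 8(64j³ + 168j² + 147j + 42) + 7, so n³ ≡ 7 (mod 8).

[⇐] For the converse, argue contrapositively. If n ≢ 7 (mod 8), then n is congruent to one of 0, 1, 2, 3, 4, 5, 6 modulo 8, and these give n³ ≡ 0, 1, 0, 3, 0, 5, 0 respectively — never 7.

Both implications hold.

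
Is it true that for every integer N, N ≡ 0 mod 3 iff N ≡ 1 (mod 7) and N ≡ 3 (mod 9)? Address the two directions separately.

Forward direction. This fails: N = 0 gives 0 ≡ 0 (mod 3) but 0 ≡ 0 (mod 7), so the conjunction on the right does not hold.

Converse. If N ≡ 1 (mod 7) and N ≡ 3 (mod 9), then by the Chinese remainder theorem N ≡ 57 (mod 63). Since 57 ≡ 0 (mod 3) and 3 ∣ 63, we get N ≡ 0 (mod 3).

Only the converse holds.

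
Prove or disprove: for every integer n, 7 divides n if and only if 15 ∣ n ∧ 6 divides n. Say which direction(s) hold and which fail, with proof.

Neither direction holds.

(⇒) This fails: take n = 7. Certainly 7 ∣ 7, but 15 ∤ 7.

(⇐) This fails: take n = 30. Both 15 ∣ 30 and 6 ∣ 30, yet 30 is not a multiple of 7 (since 30 = 4·7 + 2), so 7 ∤ 30.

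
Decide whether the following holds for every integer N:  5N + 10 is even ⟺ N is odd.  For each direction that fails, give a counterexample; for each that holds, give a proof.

(⟹) This fails: N = 2 gives 5N + 10 = 20, which is even, but 2 is even, not odd.

(⟸) This also fails: N = 1 is odd, but 5N + 10 = 15 is odd, not even.

Neither direction holds.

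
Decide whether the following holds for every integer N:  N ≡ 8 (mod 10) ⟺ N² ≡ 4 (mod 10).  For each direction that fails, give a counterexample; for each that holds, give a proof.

(⟸) This fails: take N = 2. Then 2² = 4 ≡ 4 (mod 10), yet 2 ≡ 2 (mod 10), not 8.

(⟹) Suppose N ≡ 8 (mod 10). Write N = 10j + 8. Then (10j + 8)² = 100j² + 160j + 64 = 10(10j² + 16j + 6) + 4, so N² ≡ 4 (mod 10).

(⇒) holds; (⇐) fails.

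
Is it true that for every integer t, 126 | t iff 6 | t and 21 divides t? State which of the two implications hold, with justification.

Only the forward implication holds.

(⇐) This fails: take t = 42. Both 6 ∣ 42 and 21 ∣ 42, yet 42 is not a multiple of 126 (since 42 = 0·126 + 42), so 126 ∤ 42.

(⇒) If 126 ∣ t, write t = 126q. Since 126 = 21·6, t = 6·(21q), so 6 ∣ t; and since 126 = 6·21, t = 21·(6q), so 21 ∣ t.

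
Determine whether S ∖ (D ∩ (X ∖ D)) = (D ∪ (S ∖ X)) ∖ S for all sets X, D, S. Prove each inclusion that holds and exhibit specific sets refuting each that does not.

Neither inclusion holds.

(⟹) This inclusion fails. Take X = ∅, D = ∅, S = {1}; then 1 ∈ S ∖ (D ∩ (X ∖ D)) but 1 ∉ (D ∪ (S ∖ X)) ∖ S.

(⟸) This inclusion fails. Take X = ∅, D = {1}, S = ∅; then 1 ∈ (D ∪ (S ∖ X)) ∖ S but 1 ∉ S ∖ (D ∩ (X ∖ D)).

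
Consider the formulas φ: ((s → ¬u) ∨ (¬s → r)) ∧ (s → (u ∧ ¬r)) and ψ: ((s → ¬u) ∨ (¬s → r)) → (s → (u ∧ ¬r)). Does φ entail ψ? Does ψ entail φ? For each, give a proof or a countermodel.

The biconditional holds.

Forward direction. Assume the antecedent. If s is true, the antecedent forces (s = T, r = F, u = T), and the consequent holds there. If s is false, the consequent reduces to true regardless of the other variables. Either way the consequent holds.

Converse. Assume the antecedent. If s is true, the antecedent forces (s = T, r = F, u = T), and the consequent holds there. If s is false, the consequent reduces to true regardless of the other variables. Either way the consequent holds.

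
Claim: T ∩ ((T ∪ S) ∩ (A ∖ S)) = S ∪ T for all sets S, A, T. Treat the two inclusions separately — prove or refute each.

(⊇) This inclusion fails. Take S = {1}, A = ∅, T = ∅; then 1 ∈ S ∪ T but 1 ∉ T ∩ ((T ∪ S) ∩ (A ∖ S)).

(⊆) Let x ∈ T ∩ ((T ∪ S) ∩ (A ∖ S)). Then x ∈ A ∩ T and x ∉ S, from which x ∈ S ∪ T.

(⊆) holds; (⊇) fails.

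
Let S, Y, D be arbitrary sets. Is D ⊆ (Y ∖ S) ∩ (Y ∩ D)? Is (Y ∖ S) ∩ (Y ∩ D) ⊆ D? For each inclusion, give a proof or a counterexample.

(⟹) This inclusion fails. Take S = ∅, Y = ∅, D = {1}; then 1 ∈ D but 1 ∉ (Y ∖ S) ∩ (Y ∩ D).

(⟸) Let x ∈ (Y ∖ S) ∩ (Y ∩ D). Then x ∈ Y ∩ D and x ∉ S, from which x ∈ D.

(⊆) fails; (⊇) holds.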